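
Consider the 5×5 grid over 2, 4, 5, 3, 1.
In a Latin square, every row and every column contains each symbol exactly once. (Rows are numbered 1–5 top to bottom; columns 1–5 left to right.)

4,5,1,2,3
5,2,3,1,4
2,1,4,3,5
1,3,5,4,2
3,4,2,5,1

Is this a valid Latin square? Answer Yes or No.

Yes

Each row is a permutation of the 5 symbols, and so is each column.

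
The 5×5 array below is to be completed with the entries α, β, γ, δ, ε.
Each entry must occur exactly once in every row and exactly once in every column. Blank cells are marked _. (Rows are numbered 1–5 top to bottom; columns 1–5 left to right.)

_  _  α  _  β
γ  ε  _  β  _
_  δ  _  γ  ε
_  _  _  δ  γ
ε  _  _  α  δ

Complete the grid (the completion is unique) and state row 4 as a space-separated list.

β α ε δ γ

Row 1, column 1: row 1 has {α, β} and column 1 has {γ, ε}, leaving only δ.
Row 1, column 2: row 1 has {α, β, δ} and column 2 has {δ, ε}, leaving only γ.
Row 1, column 4: row 1 has {α, β, γ, δ} and column 4 has {α, β, γ, δ}, leaving only ε.
Row 2, column 3: row 2 has {β, γ, ε} and column 3 has {α}, leaving only δ.
Row 2, column 5: row 2 has {β, γ, δ, ε} and column 5 has {β, γ, δ, ε}, leaving only α.
Row 3, column 3: row 3 has {γ, δ, ε} and column 3 has {α, δ}, leaving only β.
Row 4, column 3: row 4 has {γ, δ} and column 3 has {α, β, δ}, leaving only ε.
Row 3, column 1: row 3 has {β, γ, δ, ε} and column 1 has {γ, δ, ε}, leaving only α.
Row 4, column 1: row 4 has {γ, δ, ε} and column 1 has {α, γ, δ, ε}, leaving only β.
Row 4, column 2: row 4 has {β, γ, δ, ε} and column 2 has {γ, δ, ε}, leaving only α.
So row 4 reads: β α ε δ γ.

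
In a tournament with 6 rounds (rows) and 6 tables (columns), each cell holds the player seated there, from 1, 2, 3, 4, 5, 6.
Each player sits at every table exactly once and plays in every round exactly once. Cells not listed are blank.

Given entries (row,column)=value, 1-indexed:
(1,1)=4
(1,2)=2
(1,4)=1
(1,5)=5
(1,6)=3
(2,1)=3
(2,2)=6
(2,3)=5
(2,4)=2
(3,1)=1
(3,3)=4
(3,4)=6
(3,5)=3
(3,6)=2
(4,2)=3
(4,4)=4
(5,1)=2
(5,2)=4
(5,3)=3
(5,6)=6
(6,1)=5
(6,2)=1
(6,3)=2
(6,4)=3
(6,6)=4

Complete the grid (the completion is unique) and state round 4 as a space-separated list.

Round 4, table 1: round 4 has {3, 4} and table 1 has {1, 2, 3, 4, 5}, leaving only 6.
Round 4, table 3: round 4 has {3, 4, 6} and table 3 has {2, 3, 4, 5}, leaving only 1.
Round 4, table 5: round 4 has {1, 3, 4, 6} and table 5 has {3, 5}, leaving only 2.
Round 4, table 6: round 4 has {1, 2, 3, 4, 6} and table 6 has {2, 3, 4, 6}, leaving only 5.
So round 4 reads: 6 3 1 4 2 5.

6 3 1 4 2 5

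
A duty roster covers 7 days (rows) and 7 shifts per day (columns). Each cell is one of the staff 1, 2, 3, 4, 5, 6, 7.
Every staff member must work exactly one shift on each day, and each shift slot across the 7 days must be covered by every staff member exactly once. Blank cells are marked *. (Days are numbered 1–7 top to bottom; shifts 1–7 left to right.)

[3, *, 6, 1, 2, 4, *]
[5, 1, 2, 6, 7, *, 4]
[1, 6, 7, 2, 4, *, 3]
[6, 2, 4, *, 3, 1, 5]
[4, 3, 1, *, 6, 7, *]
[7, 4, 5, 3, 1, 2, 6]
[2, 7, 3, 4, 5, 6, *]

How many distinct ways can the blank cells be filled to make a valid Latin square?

1

Day 1, shift 2: eliminating its day and shift leaves {5}.
Day 1, shift 7: eliminating its day and shift leaves {7}.
Day 2, shift 6: eliminating its day and shift leaves {3}.
Day 3, shift 6: eliminating its day and shift leaves {5}.
Day 4, shift 4: eliminating its day and shift leaves {7}.
Day 5, shift 4: eliminating its day and shift leaves {5}.
Day 5, shift 7: eliminating its day and shift leaves {2}.
Day 7, shift 7: eliminating its day and shift leaves {1}.
Only one assignment across all blanks avoids any day or shift repeat, giving 1 completion.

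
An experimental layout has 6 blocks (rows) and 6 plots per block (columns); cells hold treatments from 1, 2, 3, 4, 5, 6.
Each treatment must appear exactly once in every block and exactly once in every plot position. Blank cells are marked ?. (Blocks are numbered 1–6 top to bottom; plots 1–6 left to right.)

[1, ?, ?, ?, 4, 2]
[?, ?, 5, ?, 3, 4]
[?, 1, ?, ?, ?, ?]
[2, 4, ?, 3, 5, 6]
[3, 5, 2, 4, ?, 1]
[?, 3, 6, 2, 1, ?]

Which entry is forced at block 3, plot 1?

5

Block 1, plot 2: block 1 has {1, 2, 4} and plot 2 has {1, 3, 4, 5}, leaving only 6.
Block 1, plot 3: block 1 has {1, 2, 4, 6} and plot 3 has {2, 5, 6}, leaving only 3.
Block 1, plot 4: block 1 has {1, 2, 3, 4, 6} and plot 4 has {2, 3, 4}, leaving only 5.
Block 2, plot 1: block 2 has {3, 4, 5} and plot 1 has {1, 2, 3}, leaving only 6.
Block 2, plot 2: block 2 has {3, 4, 5, 6} and plot 2 has {1, 3, 4, 5, 6}, leaving only 2.
Block 2, plot 4: block 2 has {2, 3, 4, 5, 6} and plot 4 has {2, 3, 4, 5}, leaving only 1.
Block 3, plot 3: block 3 has {1} and plot 3 has {2, 3, 5, 6}, leaving only 4.
Block 3 already has {1, 4} and plot 1 already has {1, 2, 3, 6}, so block 3, plot 1 must be 5.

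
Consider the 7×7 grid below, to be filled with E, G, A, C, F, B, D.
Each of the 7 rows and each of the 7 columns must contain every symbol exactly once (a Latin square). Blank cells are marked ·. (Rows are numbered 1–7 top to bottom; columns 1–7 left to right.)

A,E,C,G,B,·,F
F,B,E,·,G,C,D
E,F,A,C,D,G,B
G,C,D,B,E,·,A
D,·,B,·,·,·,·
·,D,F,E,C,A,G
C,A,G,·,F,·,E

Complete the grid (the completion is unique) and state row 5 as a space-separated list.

D G B F A E C

Row 5, column 2: row 5 has {B, D} and column 2 has {E, A, C, F, B, D}, leaving only G.
Row 5, column 5: row 5 has {G, B, D} and column 5 has {E, G, C, F, B, D}, leaving only A.
Row 5, column 4: row 5 has {G, A, B, D} and column 4 has {E, G, C, B}, leaving only F.
Row 5, column 6: row 5 has {G, A, F, B, D} and column 6 has {G, A, C}, leaving only E.
Row 5, column 7: row 5 has {E, G, A, F, B, D} and column 7 has {E, G, A, F, B, D}, leaving only C.
So row 5 reads: D G B F A E C.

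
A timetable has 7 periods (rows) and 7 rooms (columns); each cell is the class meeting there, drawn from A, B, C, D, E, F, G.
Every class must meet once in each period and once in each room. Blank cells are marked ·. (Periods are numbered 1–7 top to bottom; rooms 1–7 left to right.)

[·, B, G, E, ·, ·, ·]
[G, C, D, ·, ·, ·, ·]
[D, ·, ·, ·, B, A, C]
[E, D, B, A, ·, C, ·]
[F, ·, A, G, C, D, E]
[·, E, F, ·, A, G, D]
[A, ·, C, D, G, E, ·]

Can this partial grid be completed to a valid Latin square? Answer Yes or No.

No

Period 5, room 2: period 5 together with room 2 already contain {A, B, C, D, E, F, G} — every symbol — so nothing can go there. The grid has no valid completion.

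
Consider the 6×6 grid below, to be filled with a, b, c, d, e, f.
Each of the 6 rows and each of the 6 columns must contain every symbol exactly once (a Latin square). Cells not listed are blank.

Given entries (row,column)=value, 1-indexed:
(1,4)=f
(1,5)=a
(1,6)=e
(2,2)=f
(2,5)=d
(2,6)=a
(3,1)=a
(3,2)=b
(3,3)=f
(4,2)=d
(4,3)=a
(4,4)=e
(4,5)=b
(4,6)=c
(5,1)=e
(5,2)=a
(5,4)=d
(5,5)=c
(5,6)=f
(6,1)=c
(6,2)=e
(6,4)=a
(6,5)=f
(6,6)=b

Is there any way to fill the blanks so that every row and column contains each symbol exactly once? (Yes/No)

Row 1, column 2: row 1 has {a, e, f} and column 2 has {a, b, d, e, f}, so it must be c.
Row 2, column 1: row 2 has {a, d, f} and column 1 has {a, c, e}, so it must be b.
Row 1, column 1: row 1 has {a, c, e, f} and column 1 has {a, b, c, e}, so it must be d.
Row 1, column 3: row 1 has {a, c, d, e, f} and column 3 has {a, f}, so it must be b.
Now row 5, column 3: row 5 together with column 3 already contain {a, b, c, d, e, f} — every symbol — so nothing can go there. The grid has no valid completion.

No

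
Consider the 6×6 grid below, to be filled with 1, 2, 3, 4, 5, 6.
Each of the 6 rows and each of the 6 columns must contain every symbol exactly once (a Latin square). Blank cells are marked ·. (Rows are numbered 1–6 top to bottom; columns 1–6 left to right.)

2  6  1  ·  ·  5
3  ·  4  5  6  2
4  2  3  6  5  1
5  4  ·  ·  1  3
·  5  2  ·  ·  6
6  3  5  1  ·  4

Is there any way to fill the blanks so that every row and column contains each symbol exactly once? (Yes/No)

No row or column among the givens repeats a symbol, and propagating forced cells runs into no contradiction.
One valid completion exists (for instance, 2 6 1 4 3 5 / 3 1 4 5 6 2 / 4 2 3 6 5 1 / 5 4 6 2 1 3 / 1 5 2 3 4 6 / 6 3 5 1 2 4).

Yes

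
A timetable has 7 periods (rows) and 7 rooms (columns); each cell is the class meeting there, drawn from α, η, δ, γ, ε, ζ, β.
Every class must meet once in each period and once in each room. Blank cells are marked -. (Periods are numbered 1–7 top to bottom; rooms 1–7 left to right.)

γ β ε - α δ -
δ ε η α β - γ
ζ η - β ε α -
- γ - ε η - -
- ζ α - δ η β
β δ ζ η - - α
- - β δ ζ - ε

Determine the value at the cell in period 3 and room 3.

Period 1, room 4: period 1 has {α, δ, γ, ε, β} and room 4 has {α, η, δ, ε, β}, leaving only ζ.
Period 1, room 7: period 1 has {α, δ, γ, ε, ζ, β} and room 7 has {α, γ, ε, β}, leaving only η.
Period 2, room 6: period 2 has {α, η, δ, γ, ε, β} and room 6 has {α, η, δ}, leaving only ζ.
Period 3, room 7: period 3 has {α, η, ε, ζ, β} and room 7 has {α, η, γ, ε, β}, leaving only δ.
Period 3 already has {α, η, δ, ε, ζ, β} and room 3 already has {α, η, ε, ζ, β}, so period 3, room 3 must be γ.

γ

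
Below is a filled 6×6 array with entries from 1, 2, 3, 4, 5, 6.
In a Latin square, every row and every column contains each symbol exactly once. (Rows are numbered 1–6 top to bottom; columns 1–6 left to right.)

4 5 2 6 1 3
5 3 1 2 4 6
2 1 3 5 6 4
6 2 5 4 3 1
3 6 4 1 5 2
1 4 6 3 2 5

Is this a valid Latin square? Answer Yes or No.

Yes

Each row is a permutation of the 6 symbols, and so is each column.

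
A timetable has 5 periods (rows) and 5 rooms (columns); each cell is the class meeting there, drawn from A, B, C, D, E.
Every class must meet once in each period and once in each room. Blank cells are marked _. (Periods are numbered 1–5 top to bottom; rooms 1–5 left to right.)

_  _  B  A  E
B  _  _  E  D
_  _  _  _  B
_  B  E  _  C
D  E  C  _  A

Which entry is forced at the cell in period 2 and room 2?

C

Period 1, room 1: period 1 has {A, B, E} and room 1 has {B, D}, leaving only C.
Period 1, room 2: period 1 has {A, B, C, E} and room 2 has {B, E}, leaving only D.
Period 2, room 3: period 2 has {B, D, E} and room 3 has {B, C, E}, leaving only A.
Period 2 already has {A, B, D, E} and room 2 already has {B, D, E}, so period 2, room 2 must be C.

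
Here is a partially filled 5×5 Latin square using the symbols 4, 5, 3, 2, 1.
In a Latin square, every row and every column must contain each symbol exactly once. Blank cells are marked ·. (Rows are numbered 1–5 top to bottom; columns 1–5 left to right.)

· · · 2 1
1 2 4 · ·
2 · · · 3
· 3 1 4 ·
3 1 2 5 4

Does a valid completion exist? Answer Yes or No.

No row or column among the givens repeats a symbol, and propagating forced cells runs into no contradiction.
One valid completion exists (for instance, 4 5 3 2 1 / 1 2 4 3 5 / 2 4 5 1 3 / 5 3 1 4 2 / 3 1 2 5 4).

Yes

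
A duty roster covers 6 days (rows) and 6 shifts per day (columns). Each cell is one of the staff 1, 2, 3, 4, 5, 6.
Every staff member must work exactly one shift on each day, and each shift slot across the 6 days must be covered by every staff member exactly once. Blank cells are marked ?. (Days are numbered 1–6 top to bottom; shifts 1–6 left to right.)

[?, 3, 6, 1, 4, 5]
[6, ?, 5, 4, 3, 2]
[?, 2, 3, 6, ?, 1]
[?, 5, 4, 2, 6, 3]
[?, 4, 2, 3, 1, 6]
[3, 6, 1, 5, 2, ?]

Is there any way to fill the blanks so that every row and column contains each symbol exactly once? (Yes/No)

Yes

No day or shift among the givens repeats a symbol, and propagating forced cells runs into no contradiction.
One valid completion exists (for instance, 2 3 6 1 4 5 / 6 1 5 4 3 2 / 4 2 3 6 5 1 / 1 5 4 2 6 3 / 5 4 2 3 1 6 / 3 6 1 5 2 4).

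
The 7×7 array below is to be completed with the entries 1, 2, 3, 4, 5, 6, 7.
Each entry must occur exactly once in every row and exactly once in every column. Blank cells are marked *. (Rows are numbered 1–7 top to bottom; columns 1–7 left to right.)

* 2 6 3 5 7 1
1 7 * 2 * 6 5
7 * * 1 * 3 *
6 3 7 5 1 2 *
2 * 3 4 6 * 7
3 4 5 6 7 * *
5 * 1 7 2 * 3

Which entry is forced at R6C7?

Row 6 already has {3, 4, 5, 6, 7} and column 7 already has {1, 3, 5, 7}, so row 6, column 7 must be 2.

2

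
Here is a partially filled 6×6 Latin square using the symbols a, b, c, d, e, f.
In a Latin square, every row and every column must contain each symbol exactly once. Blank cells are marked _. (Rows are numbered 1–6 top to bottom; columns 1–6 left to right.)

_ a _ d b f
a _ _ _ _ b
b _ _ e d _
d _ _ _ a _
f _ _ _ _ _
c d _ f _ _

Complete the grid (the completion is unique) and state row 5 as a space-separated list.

f b e a c d

Row 1, column 1: row 1 has {a, b, d, f} and column 1 has {a, b, c, d, f}, leaving only e.
Row 1, column 3: row 1 has {a, b, d, e, f} and column 3 has {}, leaving only c.
Row 2, column 4: row 2 has {a, b} and column 4 has {d, e, f}, leaving only c.
Row 4, column 4: row 4 has {a, d} and column 4 has {c, d, e, f}, leaving only b.
Row 5, column 4: row 5 has {f} and column 4 has {b, c, d, e, f}, leaving only a.
Row 6, column 5: row 6 has {c, d, f} and column 5 has {a, b, d}, leaving only e.
Row 5, column 5: row 5 has {a, f} and column 5 has {a, b, d, e}, leaving only c.
Row 2, column 5: row 2 has {a, b, c} and column 5 has {a, b, c, d, e}, leaving only f.
Row 2, column 2: row 2 has {a, b, c, f} and column 2 has {a, d}, leaving only e.
Row 5, column 2: row 5 has {a, c, f} and column 2 has {a, d, e}, leaving only b.
Row 2, column 3: row 2 has {a, b, c, e, f} and column 3 has {c}, leaving only d.
Row 5, column 3: row 5 has {a, b, c, f} and column 3 has {c, d}, leaving only e.
Row 5, column 6: row 5 has {a, b, c, e, f} and column 6 has {b, f}, leaving only d.
So row 5 reads: f b e a c d.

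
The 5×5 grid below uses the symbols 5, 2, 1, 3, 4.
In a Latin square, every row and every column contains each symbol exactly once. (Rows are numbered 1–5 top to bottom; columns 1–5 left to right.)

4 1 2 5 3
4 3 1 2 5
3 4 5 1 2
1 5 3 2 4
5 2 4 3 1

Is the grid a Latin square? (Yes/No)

Every row is a permutation, but column 4 contains 2 twice (at rows 2 and 4).

No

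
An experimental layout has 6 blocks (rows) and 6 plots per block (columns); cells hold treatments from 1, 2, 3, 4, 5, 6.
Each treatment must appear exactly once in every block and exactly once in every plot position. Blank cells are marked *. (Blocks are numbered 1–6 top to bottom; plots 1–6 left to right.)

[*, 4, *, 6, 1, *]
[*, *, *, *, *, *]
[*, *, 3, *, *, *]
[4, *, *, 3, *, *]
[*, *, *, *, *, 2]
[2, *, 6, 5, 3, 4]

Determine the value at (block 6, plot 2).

1

Block 6 already has {2, 3, 4, 5, 6} and plot 2 already has {4}, so block 6, plot 2 must be 1.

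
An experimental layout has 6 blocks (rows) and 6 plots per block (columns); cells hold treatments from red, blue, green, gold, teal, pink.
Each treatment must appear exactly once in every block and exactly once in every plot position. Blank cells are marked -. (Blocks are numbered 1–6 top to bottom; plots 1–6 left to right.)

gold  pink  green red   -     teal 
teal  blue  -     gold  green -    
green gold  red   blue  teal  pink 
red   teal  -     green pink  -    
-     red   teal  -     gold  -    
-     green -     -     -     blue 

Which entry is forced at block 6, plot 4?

Block 1, plot 5: block 1 has {red, green, gold, teal, pink} and plot 5 has {green, gold, teal, pink}, leaving only blue.
Block 2, plot 3: block 2 has {blue, green, gold, teal} and plot 3 has {red, green, teal}, leaving only pink.
Block 2, plot 6: block 2 has {blue, green, gold, teal, pink} and plot 6 has {blue, teal, pink}, leaving only red.
Block 4, plot 6: block 4 has {red, green, teal, pink} and plot 6 has {red, blue, teal, pink}, leaving only gold.
Block 4, plot 3: block 4 has {red, green, gold, teal, pink} and plot 3 has {red, green, teal, pink}, leaving only blue.
Block 5, plot 4: block 5 has {red, gold, teal} and plot 4 has {red, blue, green, gold}, leaving only pink.
Block 6 already has {blue, green} and plot 4 already has {red, blue, green, gold, pink}, so block 6, plot 4 must be teal.

teal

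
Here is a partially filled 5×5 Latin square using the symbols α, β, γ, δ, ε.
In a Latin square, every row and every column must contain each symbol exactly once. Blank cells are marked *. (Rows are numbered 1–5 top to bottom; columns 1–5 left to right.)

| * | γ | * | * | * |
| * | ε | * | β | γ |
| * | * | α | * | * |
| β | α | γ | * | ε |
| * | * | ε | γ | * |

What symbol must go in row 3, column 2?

δ

Row 2, column 3: row 2 has {β, γ, ε} and column 3 has {α, γ, ε}, leaving only δ.
Row 1, column 3: row 1 has {γ} and column 3 has {α, γ, δ, ε}, leaving only β.
Row 2, column 1: row 2 has {β, γ, δ, ε} and column 1 has {β}, leaving only α.
Row 4, column 4: row 4 has {α, β, γ, ε} and column 4 has {β, γ}, leaving only δ.
Row 3, column 4: row 3 has {α} and column 4 has {β, γ, δ}, leaving only ε.
Row 1, column 4: row 1 has {β, γ} and column 4 has {β, γ, δ, ε}, leaving only α.
Row 1, column 5: row 1 has {α, β, γ} and column 5 has {γ, ε}, leaving only δ.
Row 1, column 1: row 1 has {α, β, γ, δ} and column 1 has {α, β}, leaving only ε.
Row 3, column 5: row 3 has {α, ε} and column 5 has {γ, δ, ε}, leaving only β.
Row 3 already has {α, β, ε} and column 2 already has {α, γ, ε}, so row 3, column 2 must be δ.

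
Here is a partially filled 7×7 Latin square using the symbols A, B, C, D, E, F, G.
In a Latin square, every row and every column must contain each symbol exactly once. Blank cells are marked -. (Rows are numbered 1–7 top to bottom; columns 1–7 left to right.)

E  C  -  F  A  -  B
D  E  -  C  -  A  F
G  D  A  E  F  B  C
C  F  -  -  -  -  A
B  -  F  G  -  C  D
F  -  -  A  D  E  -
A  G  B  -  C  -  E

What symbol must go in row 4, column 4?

B

Row 2, column 3: row 2 has {A, C, D, E, F} and column 3 has {A, B, F}, leaving only G.
Row 1, column 3: row 1 has {A, B, C, E, F} and column 3 has {A, B, F, G}, leaving only D.
Row 1, column 6: row 1 has {A, B, C, D, E, F} and column 6 has {A, B, C, E}, leaving only G.
Row 2, column 5: row 2 has {A, C, D, E, F, G} and column 5 has {A, C, D, F}, leaving only B.
Row 4, column 3: row 4 has {A, C, F} and column 3 has {A, B, D, F, G}, leaving only E.
Row 4, column 5: row 4 has {A, C, E, F} and column 5 has {A, B, C, D, F}, leaving only G.
Row 4, column 6: row 4 has {A, C, E, F, G} and column 6 has {A, B, C, E, G}, leaving only D.
Row 4 already has {A, C, D, E, F, G} and column 4 already has {A, C, E, F, G}, so row 4, column 4 must be B.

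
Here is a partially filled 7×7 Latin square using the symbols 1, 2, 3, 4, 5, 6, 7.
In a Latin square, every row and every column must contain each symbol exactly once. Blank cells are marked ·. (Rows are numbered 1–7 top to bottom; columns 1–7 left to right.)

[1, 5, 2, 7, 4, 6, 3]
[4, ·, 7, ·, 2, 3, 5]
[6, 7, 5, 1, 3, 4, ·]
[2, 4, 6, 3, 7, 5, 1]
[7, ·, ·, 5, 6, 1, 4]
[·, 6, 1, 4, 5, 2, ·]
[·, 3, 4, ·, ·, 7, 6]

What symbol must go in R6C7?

Row 6 already has {1, 2, 4, 5, 6} and column 7 already has {1, 3, 4, 5, 6}, so row 6, column 7 must be 7.

7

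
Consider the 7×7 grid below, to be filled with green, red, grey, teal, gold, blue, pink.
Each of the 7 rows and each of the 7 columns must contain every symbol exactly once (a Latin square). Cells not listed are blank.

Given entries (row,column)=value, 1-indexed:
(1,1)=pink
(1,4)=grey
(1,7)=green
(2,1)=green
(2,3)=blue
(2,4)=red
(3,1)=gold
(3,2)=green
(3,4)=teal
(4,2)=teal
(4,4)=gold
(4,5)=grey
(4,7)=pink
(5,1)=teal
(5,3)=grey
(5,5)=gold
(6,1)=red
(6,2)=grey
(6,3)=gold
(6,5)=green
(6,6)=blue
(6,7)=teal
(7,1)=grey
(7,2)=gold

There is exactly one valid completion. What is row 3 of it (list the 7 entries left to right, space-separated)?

gold green pink teal blue red grey

Row 2, column 2: row 2 has {green, red, blue} and column 2 has {green, grey, teal, gold}, leaving only pink.
Row 2, column 5: row 2 has {green, red, blue, pink} and column 5 has {green, grey, gold}, leaving only teal.
Row 4, column 1: row 4 has {grey, teal, gold, pink} and column 1 has {green, red, grey, teal, gold, pink}, leaving only blue.
Row 6, column 4: row 6 has {green, red, grey, teal, gold, blue} and column 4 has {red, grey, teal, gold}, leaving only pink.
Row 3, column 3 is narrowed to {red, pink}; only pink is consistent with the remaining cells.
Row 3, column 5 is narrowed to {red, blue}; only blue is consistent with the remaining cells.
Row 1, column 5: row 1 has {green, grey, pink} and column 5 has {green, grey, teal, gold, blue}, leaving only red.
Row 1, column 2: row 1 has {green, red, grey, pink} and column 2 has {green, grey, teal, gold, pink}, leaving only blue.
Row 1, column 3: row 1 has {green, red, grey, blue, pink} and column 3 has {grey, gold, blue, pink}, leaving only teal.
Row 1, column 6: row 1 has {green, red, grey, teal, blue, pink} and column 6 has {blue}, leaving only gold.
Row 2, column 6: row 2 has {green, red, teal, blue, pink} and column 6 has {gold, blue}, leaving only grey.
Row 3, column 6: row 3 has {green, teal, gold, blue, pink} and column 6 has {grey, gold, blue}, leaving only red.
Row 3, column 7: row 3 has {green, red, teal, gold, blue, pink} and column 7 has {green, teal, pink}, leaving only grey.
So row 3 reads: gold green pink teal blue red grey.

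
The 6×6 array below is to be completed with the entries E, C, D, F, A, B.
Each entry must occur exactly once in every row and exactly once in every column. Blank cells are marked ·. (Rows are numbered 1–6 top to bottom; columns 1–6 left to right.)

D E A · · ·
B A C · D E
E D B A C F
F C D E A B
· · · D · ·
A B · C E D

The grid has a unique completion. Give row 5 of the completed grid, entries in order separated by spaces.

C F E D B A

Row 5, column 1: row 5 has {D} and column 1 has {E, D, F, A, B}, leaving only C.
Row 5, column 2: row 5 has {C, D} and column 2 has {E, C, D, A, B}, leaving only F.
Row 5, column 3: row 5 has {C, D, F} and column 3 has {C, D, A, B}, leaving only E.
Row 5, column 5: row 5 has {E, C, D, F} and column 5 has {E, C, D, A}, leaving only B.
Row 5, column 6: row 5 has {E, C, D, F, B} and column 6 has {E, D, F, B}, leaving only A.
So row 5 reads: C F E D B A.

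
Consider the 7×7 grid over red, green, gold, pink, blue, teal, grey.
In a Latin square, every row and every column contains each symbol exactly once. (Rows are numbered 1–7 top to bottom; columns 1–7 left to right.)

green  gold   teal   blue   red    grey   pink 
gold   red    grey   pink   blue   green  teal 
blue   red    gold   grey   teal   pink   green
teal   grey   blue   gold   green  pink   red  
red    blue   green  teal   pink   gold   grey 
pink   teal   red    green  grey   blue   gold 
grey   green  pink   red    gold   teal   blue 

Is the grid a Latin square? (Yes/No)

Every row is a permutation, but column 6 contains pink twice (at rows 3 and 4).

No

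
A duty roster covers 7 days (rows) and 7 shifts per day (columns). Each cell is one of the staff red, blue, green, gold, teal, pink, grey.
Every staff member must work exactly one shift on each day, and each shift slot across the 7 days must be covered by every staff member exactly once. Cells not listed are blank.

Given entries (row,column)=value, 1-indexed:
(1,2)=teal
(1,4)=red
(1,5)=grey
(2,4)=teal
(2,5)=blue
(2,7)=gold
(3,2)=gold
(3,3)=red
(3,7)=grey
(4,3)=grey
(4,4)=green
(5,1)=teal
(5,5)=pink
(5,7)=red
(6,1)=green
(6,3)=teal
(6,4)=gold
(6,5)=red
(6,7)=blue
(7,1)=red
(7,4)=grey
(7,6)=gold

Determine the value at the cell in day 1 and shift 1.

Day 5, shift 4: day 5 has {red, teal, pink} and shift 4 has {red, green, gold, teal, grey}, leaving only blue.
Day 3, shift 4: day 3 has {red, gold, grey} and shift 4 has {red, blue, green, gold, teal, grey}, leaving only pink.
Day 3, shift 1: day 3 has {red, gold, pink, grey} and shift 1 has {red, green, teal}, leaving only blue.
Day 1, shift 1 is narrowed to {gold, pink}.
If it were pink, then day 7, shift 5 would be left with no valid symbol.
So day 1, shift 1 must be gold.

gold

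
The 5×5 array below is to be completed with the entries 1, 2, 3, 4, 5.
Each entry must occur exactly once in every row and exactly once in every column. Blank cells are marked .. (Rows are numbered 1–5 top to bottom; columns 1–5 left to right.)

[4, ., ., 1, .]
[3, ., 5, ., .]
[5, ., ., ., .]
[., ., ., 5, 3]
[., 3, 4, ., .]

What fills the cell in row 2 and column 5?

Row 5, column 4: row 5 has {3, 4} and column 4 has {1, 5}, leaving only 2.
Row 2, column 4: row 2 has {3, 5} and column 4 has {1, 2, 5}, leaving only 4.
Row 3, column 4: row 3 has {5} and column 4 has {1, 2, 4, 5}, leaving only 3.
Row 5, column 1: row 5 has {2, 3, 4} and column 1 has {3, 4, 5}, leaving only 1.
Row 4, column 1: row 4 has {3, 5} and column 1 has {1, 3, 4, 5}, leaving only 2.
Row 4, column 3: row 4 has {2, 3, 5} and column 3 has {4, 5}, leaving only 1.
Row 3, column 3: row 3 has {3, 5} and column 3 has {1, 4, 5}, leaving only 2.
Row 1, column 3: row 1 has {1, 4} and column 3 has {1, 2, 4, 5}, leaving only 3.
Row 4, column 2: row 4 has {1, 2, 3, 5} and column 2 has {3}, leaving only 4.
Row 3, column 2: row 3 has {2, 3, 5} and column 2 has {3, 4}, leaving only 1.
Row 2, column 2: row 2 has {3, 4, 5} and column 2 has {1, 3, 4}, leaving only 2.
Row 2 already has {2, 3, 4, 5} and column 5 already has {3}, so row 2, column 5 must be 1.

1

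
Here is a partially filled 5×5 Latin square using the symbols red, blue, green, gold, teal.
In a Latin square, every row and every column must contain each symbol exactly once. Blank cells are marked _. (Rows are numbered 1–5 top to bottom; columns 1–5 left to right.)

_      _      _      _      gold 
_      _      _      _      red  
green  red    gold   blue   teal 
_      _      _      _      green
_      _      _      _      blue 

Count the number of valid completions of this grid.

Row 1, column 1: eliminating its row and column leaves {red, blue, teal}.
Row 1, column 2: eliminating its row and column leaves {blue, green, teal}.
Row 1, column 3: eliminating its row and column leaves {red, blue, green, teal}.
Row 1, column 4: eliminating its row and column leaves {red, green, teal}.
Row 2, column 1: eliminating its row and column leaves {blue, gold, teal}.
Row 2, column 2: eliminating its row and column leaves {blue, green, gold, teal}.
Row 2, column 3: eliminating its row and column leaves {blue, green, teal}.
Row 2, column 4: eliminating its row and column leaves {green, gold, teal}.
Row 4, column 1: eliminating its row and column leaves {red, blue, gold, teal}.
Row 4, column 2: eliminating its row and column leaves {blue, gold, teal}.
Row 4, column 3: eliminating its row and column leaves {red, blue, teal}.
Row 4, column 4: eliminating its row and column leaves {red, gold, teal}.
Row 5, column 1: eliminating its row and column leaves {red, gold, teal}.
Row 5, column 2: eliminating its row and column leaves {green, gold, teal}.
Row 5, column 3: eliminating its row and column leaves {red, green, teal}.
Row 5, column 4: eliminating its row and column leaves {red, green, gold, teal}.
Enumerating the assignments across these blanks that avoid any row or column repeat gives 56 completions.

56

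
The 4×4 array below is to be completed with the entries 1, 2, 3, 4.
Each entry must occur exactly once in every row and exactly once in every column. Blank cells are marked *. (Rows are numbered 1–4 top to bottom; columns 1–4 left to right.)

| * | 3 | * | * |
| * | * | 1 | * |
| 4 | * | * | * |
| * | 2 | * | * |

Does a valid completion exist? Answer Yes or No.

Yes

No row or column among the givens repeats a symbol, and propagating forced cells runs into no contradiction.
One valid completion exists (for instance, 1 3 2 4 / 2 4 1 3 / 4 1 3 2 / 3 2 4 1).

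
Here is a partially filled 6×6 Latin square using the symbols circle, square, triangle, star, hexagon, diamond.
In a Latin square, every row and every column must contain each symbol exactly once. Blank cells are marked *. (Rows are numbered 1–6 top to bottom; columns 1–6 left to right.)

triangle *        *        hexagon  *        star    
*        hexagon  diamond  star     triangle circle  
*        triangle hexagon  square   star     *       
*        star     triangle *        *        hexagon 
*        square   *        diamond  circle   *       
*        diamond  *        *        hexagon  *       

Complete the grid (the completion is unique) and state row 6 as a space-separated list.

Row 1, column 2: row 1 has {triangle, star, hexagon} and column 2 has {square, triangle, star, hexagon, diamond}, leaving only circle.
Row 1, column 3: row 1 has {circle, triangle, star, hexagon} and column 3 has {triangle, hexagon, diamond}, leaving only square.
Row 1, column 5: row 1 has {circle, square, triangle, star, hexagon} and column 5 has {circle, triangle, star, hexagon}, leaving only diamond.
Row 2, column 1: row 2 has {circle, triangle, star, hexagon, diamond} and column 1 has {triangle}, leaving only square.
Row 3, column 6: row 3 has {square, triangle, star, hexagon} and column 6 has {circle, star, hexagon}, leaving only diamond.
Row 3, column 1: row 3 has {square, triangle, star, hexagon, diamond} and column 1 has {square, triangle}, leaving only circle.
Row 6, column 1: row 6 has {hexagon, diamond} and column 1 has {circle, square, triangle}, leaving only star.
Row 6, column 3: row 6 has {star, hexagon, diamond} and column 3 has {square, triangle, hexagon, diamond}, leaving only circle.
Row 6, column 4: row 6 has {circle, star, hexagon, diamond} and column 4 has {square, star, hexagon, diamond}, leaving only triangle.
Row 6, column 6: row 6 has {circle, triangle, star, hexagon, diamond} and column 6 has {circle, star, hexagon, diamond}, leaving only square.
So row 6 reads: star diamond circle triangle hexagon square.

star diamond circle triangle hexagon square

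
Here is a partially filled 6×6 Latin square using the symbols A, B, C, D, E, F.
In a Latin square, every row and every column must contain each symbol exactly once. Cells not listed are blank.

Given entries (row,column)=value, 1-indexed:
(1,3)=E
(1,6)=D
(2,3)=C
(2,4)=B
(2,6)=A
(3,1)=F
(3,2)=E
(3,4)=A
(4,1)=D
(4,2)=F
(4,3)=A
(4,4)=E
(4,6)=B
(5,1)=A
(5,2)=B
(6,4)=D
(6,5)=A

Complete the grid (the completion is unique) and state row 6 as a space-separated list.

Row 6, column 2: row 6 has {A, D} and column 2 has {B, E, F}, leaving only C.
Row 1, column 2: row 1 has {D, E} and column 2 has {B, C, E, F}, leaving only A.
Row 2, column 1: row 2 has {A, B, C} and column 1 has {A, D, F}, leaving only E.
Row 6, column 1: row 6 has {A, C, D} and column 1 has {A, D, E, F}, leaving only B.
Row 6, column 3: row 6 has {A, B, C, D} and column 3 has {A, C, E}, leaving only F.
Row 6, column 6: row 6 has {A, B, C, D, F} and column 6 has {A, B, D}, leaving only E.
So row 6 reads: B C F D A E.

B C F D A E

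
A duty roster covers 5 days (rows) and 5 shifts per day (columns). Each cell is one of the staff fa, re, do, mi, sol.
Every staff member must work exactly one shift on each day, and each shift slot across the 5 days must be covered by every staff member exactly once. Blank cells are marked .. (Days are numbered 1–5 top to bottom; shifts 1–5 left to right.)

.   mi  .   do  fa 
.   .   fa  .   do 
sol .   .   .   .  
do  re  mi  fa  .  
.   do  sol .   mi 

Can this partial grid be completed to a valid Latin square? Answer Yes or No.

No

Day 1, shift 1: day 1 has {fa, do, mi} and shift 1 has {do, sol}, so it must be re.
Now day 1, shift 3: day 1 together with shift 3 already contain {fa, re, do, mi, sol} — every symbol — so nothing can go there. The grid has no valid completion.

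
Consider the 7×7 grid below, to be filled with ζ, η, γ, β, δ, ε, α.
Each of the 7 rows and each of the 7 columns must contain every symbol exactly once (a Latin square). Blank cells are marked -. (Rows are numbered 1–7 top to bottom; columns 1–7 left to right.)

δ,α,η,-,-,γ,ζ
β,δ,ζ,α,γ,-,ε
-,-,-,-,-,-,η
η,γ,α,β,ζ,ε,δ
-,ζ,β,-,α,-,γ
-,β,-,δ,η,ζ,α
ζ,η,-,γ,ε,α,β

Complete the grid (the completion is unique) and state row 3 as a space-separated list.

α ε γ ζ δ β η

Row 3, column 2: row 3 has {η} and column 2 has {ζ, η, γ, β, δ, α}, leaving only ε.
Row 3, column 4: row 3 has {η, ε} and column 4 has {γ, β, δ, α}, leaving only ζ.
Row 1, column 4: row 1 has {ζ, η, γ, δ, α} and column 4 has {ζ, γ, β, δ, α}, leaving only ε.
Row 1, column 5: row 1 has {ζ, η, γ, δ, ε, α} and column 5 has {ζ, η, γ, ε, α}, leaving only β.
Row 3, column 5: row 3 has {ζ, η, ε} and column 5 has {ζ, η, γ, β, ε, α}, leaving only δ.
Row 3, column 3: row 3 has {ζ, η, δ, ε} and column 3 has {ζ, η, β, α}, leaving only γ.
Row 3, column 1: row 3 has {ζ, η, γ, δ, ε} and column 1 has {ζ, η, β, δ}, leaving only α.
Row 3, column 6: row 3 has {ζ, η, γ, δ, ε, α} and column 6 has {ζ, γ, ε, α}, leaving only β.
So row 3 reads: α ε γ ζ δ β η.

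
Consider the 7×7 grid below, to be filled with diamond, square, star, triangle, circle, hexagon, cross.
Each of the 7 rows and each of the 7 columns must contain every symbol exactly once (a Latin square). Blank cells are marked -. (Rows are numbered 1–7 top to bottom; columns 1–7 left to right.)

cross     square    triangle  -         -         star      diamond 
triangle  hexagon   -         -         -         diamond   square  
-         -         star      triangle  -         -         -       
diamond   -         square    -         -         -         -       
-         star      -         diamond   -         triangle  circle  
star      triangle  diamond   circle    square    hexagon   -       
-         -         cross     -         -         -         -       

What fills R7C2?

diamond

Row 1, column 4: row 1 has {diamond, square, star, triangle, cross} and column 4 has {diamond, triangle, circle}, leaving only hexagon.
Row 1, column 5: row 1 has {diamond, square, star, triangle, hexagon, cross} and column 5 has {square}, leaving only circle.
Row 2, column 3: row 2 has {diamond, square, triangle, hexagon} and column 3 has {diamond, square, star, triangle, cross}, leaving only circle.
Row 5, column 3: row 5 has {diamond, star, triangle, circle} and column 3 has {diamond, square, star, triangle, circle, cross}, leaving only hexagon.
Row 5, column 1: row 5 has {diamond, star, triangle, circle, hexagon} and column 1 has {diamond, star, triangle, cross}, leaving only square.
Row 5, column 5: row 5 has {diamond, square, star, triangle, circle, hexagon} and column 5 has {square, circle}, leaving only cross.
Row 2, column 5: row 2 has {diamond, square, triangle, circle, hexagon} and column 5 has {square, circle, cross}, leaving only star.
Row 2, column 4: row 2 has {diamond, square, star, triangle, circle, hexagon} and column 4 has {diamond, triangle, circle, hexagon}, leaving only cross.
Row 4, column 4: row 4 has {diamond, square} and column 4 has {diamond, triangle, circle, hexagon, cross}, leaving only star.
Row 6, column 7: row 6 has {diamond, square, star, triangle, circle, hexagon} and column 7 has {diamond, square, circle}, leaving only cross.
Row 3, column 7: row 3 has {star, triangle} and column 7 has {diamond, square, circle, cross}, leaving only hexagon.
Row 3, column 1: row 3 has {star, triangle, hexagon} and column 1 has {diamond, square, star, triangle, cross}, leaving only circle.
Row 3, column 5: row 3 has {star, triangle, circle, hexagon} and column 5 has {square, star, circle, cross}, leaving only diamond.
Row 3, column 2: row 3 has {diamond, star, triangle, circle, hexagon} and column 2 has {square, star, triangle, hexagon}, leaving only cross.
Row 3, column 6: row 3 has {diamond, star, triangle, circle, hexagon, cross} and column 6 has {diamond, star, triangle, hexagon}, leaving only square.
Row 4, column 2: row 4 has {diamond, square, star} and column 2 has {square, star, triangle, hexagon, cross}, leaving only circle.
Row 7 already has {cross} and column 2 already has {square, star, triangle, circle, hexagon, cross}, so row 7, column 2 must be diamond.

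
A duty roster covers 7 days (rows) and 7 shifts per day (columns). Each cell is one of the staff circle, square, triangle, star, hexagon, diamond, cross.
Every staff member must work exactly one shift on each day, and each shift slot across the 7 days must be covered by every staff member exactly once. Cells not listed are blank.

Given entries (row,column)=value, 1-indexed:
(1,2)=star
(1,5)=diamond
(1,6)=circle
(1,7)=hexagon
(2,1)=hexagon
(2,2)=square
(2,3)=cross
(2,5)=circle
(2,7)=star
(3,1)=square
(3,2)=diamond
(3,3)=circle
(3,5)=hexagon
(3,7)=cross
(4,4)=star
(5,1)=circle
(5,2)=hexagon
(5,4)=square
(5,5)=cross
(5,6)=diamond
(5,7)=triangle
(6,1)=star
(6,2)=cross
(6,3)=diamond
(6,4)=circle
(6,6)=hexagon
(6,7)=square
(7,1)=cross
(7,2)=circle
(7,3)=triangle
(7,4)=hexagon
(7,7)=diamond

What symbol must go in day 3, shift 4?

triangle

Day 3 already has {circle, square, hexagon, diamond, cross} and shift 4 already has {circle, square, star, hexagon}, so day 3, shift 4 must be triangle.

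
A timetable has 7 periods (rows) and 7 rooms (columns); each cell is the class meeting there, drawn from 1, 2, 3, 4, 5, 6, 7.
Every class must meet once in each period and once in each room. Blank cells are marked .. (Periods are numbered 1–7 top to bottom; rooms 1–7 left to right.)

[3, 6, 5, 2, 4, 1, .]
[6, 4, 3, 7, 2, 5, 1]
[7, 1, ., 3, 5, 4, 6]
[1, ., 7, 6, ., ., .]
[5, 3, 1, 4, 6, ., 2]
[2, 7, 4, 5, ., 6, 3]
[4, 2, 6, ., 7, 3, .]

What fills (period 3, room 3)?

2

Period 3 already has {1, 3, 4, 5, 6, 7} and room 3 already has {1, 3, 4, 5, 6, 7}, so period 3, room 3 must be 2.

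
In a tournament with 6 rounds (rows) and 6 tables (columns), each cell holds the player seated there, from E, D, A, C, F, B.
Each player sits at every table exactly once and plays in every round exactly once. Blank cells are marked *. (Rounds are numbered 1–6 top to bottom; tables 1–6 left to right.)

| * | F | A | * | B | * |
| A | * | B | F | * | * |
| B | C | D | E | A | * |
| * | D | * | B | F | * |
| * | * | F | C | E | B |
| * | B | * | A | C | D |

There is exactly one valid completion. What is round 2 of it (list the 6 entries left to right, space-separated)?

A E B F D C

Round 2, table 2: round 2 has {A, F, B} and table 2 has {D, C, F, B}, leaving only E.
Round 2, table 5: round 2 has {E, A, F, B} and table 5 has {E, A, C, F, B}, leaving only D.
Round 2, table 6: round 2 has {E, D, A, F, B} and table 6 has {D, B}, leaving only C.
So round 2 reads: A E B F D C.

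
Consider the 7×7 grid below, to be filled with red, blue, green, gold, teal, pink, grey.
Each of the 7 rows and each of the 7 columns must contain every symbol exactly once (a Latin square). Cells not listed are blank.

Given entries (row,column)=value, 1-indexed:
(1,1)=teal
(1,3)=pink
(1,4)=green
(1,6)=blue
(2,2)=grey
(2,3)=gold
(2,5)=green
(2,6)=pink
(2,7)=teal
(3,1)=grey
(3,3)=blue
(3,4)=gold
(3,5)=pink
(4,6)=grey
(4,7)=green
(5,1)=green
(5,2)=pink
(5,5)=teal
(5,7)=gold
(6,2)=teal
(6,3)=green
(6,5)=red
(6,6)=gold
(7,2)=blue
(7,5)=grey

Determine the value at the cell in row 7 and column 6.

Row 1, column 5: row 1 has {blue, green, teal, pink} and column 5 has {red, green, teal, pink, grey}, leaving only gold.
Row 1, column 2: row 1 has {blue, green, gold, teal, pink} and column 2 has {blue, teal, pink, grey}, leaving only red.
Row 1, column 7: row 1 has {red, blue, green, gold, teal, pink} and column 7 has {green, gold, teal}, leaving only grey.
Row 3, column 2: row 3 has {blue, gold, pink, grey} and column 2 has {red, blue, teal, pink, grey}, leaving only green.
Row 3, column 7: row 3 has {blue, green, gold, pink, grey} and column 7 has {green, gold, teal, grey}, leaving only red.
Row 3, column 6: row 3 has {red, blue, green, gold, pink, grey} and column 6 has {blue, gold, pink, grey}, leaving only teal.
Row 4, column 2: row 4 has {green, grey} and column 2 has {red, blue, green, teal, pink, grey}, leaving only gold.
Row 4, column 5: row 4 has {green, gold, grey} and column 5 has {red, green, gold, teal, pink, grey}, leaving only blue.
Row 5, column 6: row 5 has {green, gold, teal, pink} and column 6 has {blue, gold, teal, pink, grey}, leaving only red.
Row 7 already has {blue, grey} and column 6 already has {red, blue, gold, teal, pink, grey}, so row 7, column 6 must be green.

green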